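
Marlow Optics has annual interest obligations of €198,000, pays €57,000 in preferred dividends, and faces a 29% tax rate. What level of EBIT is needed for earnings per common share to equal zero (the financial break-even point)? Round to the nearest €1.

€278,282

Grossing the preferred dividend up to pre-tax terms: €57,000 / (1 − 0.29) = €80,281.69.
EPS = 0 when EBIT covers interest plus the pre-tax preferred burden: €198,000 + €80,281.69 = €278,281.69.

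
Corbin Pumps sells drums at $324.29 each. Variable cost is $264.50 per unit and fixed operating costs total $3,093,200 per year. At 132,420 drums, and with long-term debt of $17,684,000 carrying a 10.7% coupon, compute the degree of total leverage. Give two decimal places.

2.70

Contribution at this volume is 132,420 × $59.79 = $7,917,391.80.
Operating income = contribution − fixed costs = $7,917,391.80 − $3,093,200 = $4,824,191.80. Interest = $1,892,188.00, so EBIT − I = $2,932,003.80.
Degree of total leverage = total CM / (EBIT − interest) = $7,917,391.80 / $2,932,003.80 = 2.7003.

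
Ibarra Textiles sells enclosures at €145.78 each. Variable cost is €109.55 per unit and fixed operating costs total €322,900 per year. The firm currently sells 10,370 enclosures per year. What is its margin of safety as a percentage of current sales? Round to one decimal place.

14.1%

Unit CM = price − variable cost = €145.78 − €109.55 = €36.23. Break-even units = €322,900 ÷ €36.23 = 8,912.50; break-even revenue = 8,912.50 × €145.78 = €1,299,264.75.
Current sales = 10,370 × €145.78 = €1,511,738.60.
Margin of safety = (€1,511,738.60 − €1,299,264.75) ÷ €1,511,738.60 = 14.1%.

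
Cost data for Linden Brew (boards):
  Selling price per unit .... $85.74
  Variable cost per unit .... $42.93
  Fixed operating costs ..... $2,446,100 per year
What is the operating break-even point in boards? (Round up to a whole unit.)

Unit CM = price − variable cost = $85.74 − $42.93 = $42.81.
Break-even volume = fixed costs ÷ CM per unit = $2,446,100 ÷ $42.81 = 57,138.52, so 57,139 boards.

57,139 boards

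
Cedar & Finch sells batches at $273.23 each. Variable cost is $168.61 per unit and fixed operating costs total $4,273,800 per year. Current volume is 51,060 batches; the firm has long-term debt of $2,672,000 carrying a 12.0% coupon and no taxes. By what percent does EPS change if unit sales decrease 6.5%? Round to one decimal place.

-46.5%

Contribution at this volume is 51,060 × $104.62 = $5,341,897.20.
Subtracting fixed costs: EBIT = $5,341,897.20 − $4,273,800 = $1,068,097.20.
Interest = $320,640.00, so EBIT − I = $747,457.20.
DCL = total CM / (EBIT − I) = $5,341,897.20 / $747,457.20 = 7.1468.
%ΔEPS = DCL × %ΔSales = 7.1468 × -6.5% = -46.5%.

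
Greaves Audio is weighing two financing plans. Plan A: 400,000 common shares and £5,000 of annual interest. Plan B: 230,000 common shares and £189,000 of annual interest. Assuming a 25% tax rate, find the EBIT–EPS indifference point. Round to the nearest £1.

At indifference, (EBIT − 5,000)(1 − t)/400,000 = (EBIT − 189,000)(1 − t)/230,000.
The (1 − t) factor cancels: (EBIT − 5,000) × 230,000 = (EBIT − 189,000) × 400,000.
Solving, EBIT = (189,000·400,000 − 5,000·230,000) / (400,000 − 230,000) = 74,450,000,000 / 170,000 = 437,941.18.

£437,941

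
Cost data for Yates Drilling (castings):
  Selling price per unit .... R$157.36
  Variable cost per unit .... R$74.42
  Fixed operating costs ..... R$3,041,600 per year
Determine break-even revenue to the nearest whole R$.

R$5,770,752

Contribution margin per unit = R$157.36 − R$74.42 = R$82.94, a CM ratio of R$82.94 ÷ R$157.36 = 0.5271.
Break-even sales = FC ÷ CM ratio = R$3,041,600 × R$157.36 / R$82.94 = R$5,770,752.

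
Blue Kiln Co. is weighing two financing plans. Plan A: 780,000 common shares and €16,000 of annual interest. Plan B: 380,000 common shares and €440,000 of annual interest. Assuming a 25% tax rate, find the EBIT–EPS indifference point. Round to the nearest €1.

At indifference, (EBIT − 16,000)(1 − t)/780,000 = (EBIT − 440,000)(1 − t)/380,000.
Cancelling (1 − t) and cross-multiplying: 380,000·(EBIT − 16,000) = 780,000·(EBIT − 440,000).
Solving, EBIT = (440,000·780,000 − 16,000·380,000) / (780,000 − 380,000) = 337,120,000,000 / 400,000 = 842,800.00.

€842,800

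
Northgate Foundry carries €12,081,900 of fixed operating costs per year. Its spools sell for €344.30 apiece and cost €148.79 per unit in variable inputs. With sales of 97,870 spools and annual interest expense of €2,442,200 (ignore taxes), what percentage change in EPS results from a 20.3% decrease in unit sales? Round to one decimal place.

-84.3%

Total contribution margin = 97,870 × €195.51 = €19,134,563.70.
EBIT = €19,134,563.70 − €12,081,900 = €7,052,663.70.
After interest of €2,442,200.00, pre-tax earnings = €4,610,463.70.
DCL = total CM / (EBIT − I) = €19,134,563.70 / €4,610,463.70 = 4.1502.
EPS therefore changes by 4.1502 × (-20.3%) = -84.3%.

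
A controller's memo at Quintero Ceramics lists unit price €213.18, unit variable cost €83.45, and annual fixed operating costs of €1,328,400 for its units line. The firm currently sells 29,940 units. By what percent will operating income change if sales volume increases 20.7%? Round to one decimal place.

Contribution at this volume is 29,940 × €129.73 = €3,884,116.20.
Subtracting fixed costs: EBIT = €3,884,116.20 − €1,328,400 = €2,555,716.20.
So DOL = total CM / EBIT = €3,884,116.20 / €2,555,716.20 = 1.5198.
Operating income changes by 1.5198 × +20.7% = +31.5%.

+31.5%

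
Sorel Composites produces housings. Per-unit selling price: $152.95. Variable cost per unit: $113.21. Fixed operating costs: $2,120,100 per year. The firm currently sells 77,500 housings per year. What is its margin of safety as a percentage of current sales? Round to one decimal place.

Each unit contributes $152.95 − $113.21 = $39.74. Break-even units = $2,120,100 ÷ $39.74 = 53,349.27; break-even revenue = 53,349.27 × $152.95 = $8,159,770.89.
Actual sales revenue = 77,500 × $152.95 = $11,853,625.00.
Margin of safety = ($11,853,625.00 − $8,159,770.89) ÷ $11,853,625.00 = 31.2%.

31.2%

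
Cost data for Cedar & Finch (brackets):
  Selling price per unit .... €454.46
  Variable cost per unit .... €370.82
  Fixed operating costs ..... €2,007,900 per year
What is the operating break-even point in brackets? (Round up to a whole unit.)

24,007 brackets

Unit CM = price − variable cost = €454.46 − €370.82 = €83.64.
Break-even volume = fixed costs ÷ CM per unit = €2,007,900 ÷ €83.64 = 24,006.46, so 24,007 brackets.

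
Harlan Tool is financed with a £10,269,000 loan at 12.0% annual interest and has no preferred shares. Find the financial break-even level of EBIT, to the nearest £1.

Annual interest = 12.0% × £10,269,000 = £1,232,280.00.
Without preferred stock the financial break-even is simply EBIT = interest = £1,232,280.00.

£1,232,280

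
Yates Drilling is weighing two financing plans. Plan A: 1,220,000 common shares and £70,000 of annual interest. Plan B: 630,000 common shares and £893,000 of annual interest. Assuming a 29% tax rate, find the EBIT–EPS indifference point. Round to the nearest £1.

£1,771,797

At indifference, (EBIT − 70,000)(1 − t)/1,220,000 = (EBIT − 893,000)(1 − t)/630,000.
The (1 − t) factor cancels: (EBIT − 70,000) × 630,000 = (EBIT − 893,000) × 1,220,000.
EBIT × (1,220,000 − 630,000) = 893,000 × 1,220,000 − 70,000 × 630,000 = 1,045,360,000,000, so EBIT = 1,045,360,000,000 ÷ 590,000 = 1,771,796.61.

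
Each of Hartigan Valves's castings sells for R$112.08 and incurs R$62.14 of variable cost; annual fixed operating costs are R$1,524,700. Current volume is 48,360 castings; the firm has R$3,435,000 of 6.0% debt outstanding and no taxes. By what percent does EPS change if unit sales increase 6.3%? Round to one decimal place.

+22.2%

Total contribution margin = 48,360 × R$49.94 = R$2,415,098.40.
EBIT = R$2,415,098.40 − R$1,524,700 = R$890,398.40.
After interest of R$206,100.00, pre-tax earnings = R$684,298.40.
DCL = total CM / (EBIT − I) = R$2,415,098.40 / R$684,298.40 = 3.5293.
%ΔEPS = DCL × %ΔSales = 3.5293 × +6.3% = +22.2%.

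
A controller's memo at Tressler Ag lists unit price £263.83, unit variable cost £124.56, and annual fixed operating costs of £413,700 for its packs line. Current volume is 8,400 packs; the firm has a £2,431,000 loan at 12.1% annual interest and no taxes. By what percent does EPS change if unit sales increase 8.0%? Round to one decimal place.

Contribution at this volume is 8,400 × £139.27 = £1,169,868.00.
Operating income = contribution − fixed costs = £1,169,868.00 − £413,700 = £756,168.00.
Interest = £294,151.00, so EBIT − I = £462,017.00.
Degree of combined leverage = contribution ÷ (EBIT − I) = £1,169,868.00 ÷ £462,017.00 = 2.5321.
%ΔEPS = DCL × %ΔSales = 2.5321 × +8.0% = +20.3%.

+20.3%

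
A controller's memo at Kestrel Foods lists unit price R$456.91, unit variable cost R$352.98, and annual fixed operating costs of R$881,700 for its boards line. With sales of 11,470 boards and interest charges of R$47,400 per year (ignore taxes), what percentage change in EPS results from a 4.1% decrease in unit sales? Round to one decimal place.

Contribution at this volume is 11,470 × R$103.93 = R$1,192,077.10.
Operating income = contribution − fixed costs = R$1,192,077.10 − R$881,700 = R$310,377.10.
Interest = R$47,400.00, so EBIT − I = R$262,977.10.
DCL = total CM / (EBIT − I) = R$1,192,077.10 / R$262,977.10 = 4.5330.
EPS therefore changes by 4.5330 × (-4.1%) = -18.6%.

-18.6%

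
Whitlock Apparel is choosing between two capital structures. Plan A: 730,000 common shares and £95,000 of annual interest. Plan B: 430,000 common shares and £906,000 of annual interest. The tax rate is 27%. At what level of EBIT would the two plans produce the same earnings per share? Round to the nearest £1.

At indifference, (EBIT − 95,000)(1 − t)/730,000 = (EBIT − 906,000)(1 − t)/430,000.
The (1 − t) factor cancels: (EBIT − 95,000) × 430,000 = (EBIT − 906,000) × 730,000.
EBIT × (730,000 − 430,000) = 906,000 × 730,000 − 95,000 × 430,000 = 620,530,000,000, so EBIT = 620,530,000,000 ÷ 300,000 = 2,068,433.33.

£2,068,433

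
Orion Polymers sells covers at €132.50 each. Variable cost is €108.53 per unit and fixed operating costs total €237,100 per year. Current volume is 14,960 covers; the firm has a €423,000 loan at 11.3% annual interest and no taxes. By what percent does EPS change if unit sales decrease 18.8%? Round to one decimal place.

-91.5%

Total contribution margin = 14,960 × €23.97 = €358,591.20.
EBIT = €358,591.20 − €237,100 = €121,491.20.
Interest = €47,799.00, so EBIT − I = €73,692.20.
DCL = total CM / (EBIT − I) = €358,591.20 / €73,692.20 = 4.8661.
EPS therefore changes by 4.8661 × (-18.8%) = -91.5%.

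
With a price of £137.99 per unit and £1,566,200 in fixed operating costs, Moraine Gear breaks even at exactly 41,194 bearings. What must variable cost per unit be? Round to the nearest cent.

£99.97

Contribution per unit must be FC / Q = £1,566,200 / 41,194 = £38.0201.
Hence VC = price − CM = £137.99 − £38.0201 = £99.97.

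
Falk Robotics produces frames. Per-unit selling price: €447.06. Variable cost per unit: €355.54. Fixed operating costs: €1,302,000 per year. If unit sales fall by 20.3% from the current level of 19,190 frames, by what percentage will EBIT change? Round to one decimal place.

-78.5%

Contribution at this volume is 19,190 × €91.52 = €1,756,268.80.
Subtracting fixed costs: EBIT = €1,756,268.80 − €1,302,000 = €454,268.80.
DOL = contribution ÷ EBIT = €1,756,268.80 ÷ €454,268.80 = 3.8661.
So EBIT moves 3.8661 × (-20.3%) = -78.5%.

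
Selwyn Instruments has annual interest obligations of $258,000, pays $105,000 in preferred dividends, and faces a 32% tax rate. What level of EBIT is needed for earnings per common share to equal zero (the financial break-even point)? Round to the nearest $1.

$412,412

Preferred dividends are paid after tax, so their pre-tax equivalent is $105,000 ÷ (1 − 0.32) = $154,411.76.
EPS = 0 when EBIT covers interest plus the pre-tax preferred burden: $258,000 + $154,411.76 = $412,411.76.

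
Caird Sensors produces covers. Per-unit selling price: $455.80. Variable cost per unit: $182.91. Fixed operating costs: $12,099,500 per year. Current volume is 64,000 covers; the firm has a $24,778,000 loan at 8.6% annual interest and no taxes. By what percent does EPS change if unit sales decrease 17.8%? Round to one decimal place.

-96.1%

Total contribution margin = 64,000 × $272.89 = $17,464,960.00.
EBIT = $17,464,960.00 − $12,099,500 = $5,365,460.00.
Interest = $2,130,908.00, so EBIT − I = $3,234,552.00.
DCL = total CM / (EBIT − I) = $17,464,960.00 / $3,234,552.00 = 5.3995.
EPS therefore changes by 5.3995 × (-17.8%) = -96.1%.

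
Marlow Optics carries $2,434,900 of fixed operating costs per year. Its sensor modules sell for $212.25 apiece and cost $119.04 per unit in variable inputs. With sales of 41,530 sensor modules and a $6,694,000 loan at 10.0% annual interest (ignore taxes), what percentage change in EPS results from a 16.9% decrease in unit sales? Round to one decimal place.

-85.3%

At 41,530 units, contribution = 41,530 × $93.21 = $3,871,011.30.
Operating income = contribution − fixed costs = $3,871,011.30 − $2,434,900 = $1,436,111.30.
After interest of $669,400.00, pre-tax earnings = $766,711.30.
DCL = total CM / (EBIT − I) = $3,871,011.30 / $766,711.30 = 5.0489.
EPS therefore changes by 5.0489 × (-16.9%) = -85.3%.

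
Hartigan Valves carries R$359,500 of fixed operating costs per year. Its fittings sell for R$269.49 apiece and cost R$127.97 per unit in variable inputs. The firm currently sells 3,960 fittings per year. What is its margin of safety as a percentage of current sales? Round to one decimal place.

35.9%

Unit CM = price − variable cost = R$269.49 − R$127.97 = R$141.52. Break-even units = R$359,500 ÷ R$141.52 = 2,540.28; break-even revenue = 2,540.28 × R$269.49 = R$684,579.25.
Actual sales revenue = 3,960 × R$269.49 = R$1,067,180.40.
Margin of safety = (R$1,067,180.40 − R$684,579.25) ÷ R$1,067,180.40 = 35.9%.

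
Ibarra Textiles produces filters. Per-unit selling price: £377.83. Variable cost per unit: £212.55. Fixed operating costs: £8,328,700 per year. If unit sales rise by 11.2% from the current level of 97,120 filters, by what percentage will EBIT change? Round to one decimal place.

At 97,120 units, contribution = 97,120 × £165.28 = £16,051,993.60.
Operating income = contribution − fixed costs = £16,051,993.60 − £8,328,700 = £7,723,293.60.
So DOL = total CM / EBIT = £16,051,993.60 / £7,723,293.60 = 2.0784.
Operating income changes by 2.0784 × +11.2% = +23.3%.

+23.3%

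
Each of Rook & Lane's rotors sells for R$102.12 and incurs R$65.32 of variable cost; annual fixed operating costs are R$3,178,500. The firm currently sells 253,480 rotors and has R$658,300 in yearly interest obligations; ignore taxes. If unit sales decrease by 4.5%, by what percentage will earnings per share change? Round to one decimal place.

-7.6%

Total contribution margin = 253,480 × R$36.80 = R$9,328,064.00.
EBIT = R$9,328,064.00 − R$3,178,500 = R$6,149,564.00.
After interest of R$658,300.00, pre-tax earnings = R$5,491,264.00.
DCL = total CM / (EBIT − I) = R$9,328,064.00 / R$5,491,264.00 = 1.6987.
EPS therefore changes by 1.6987 × (-4.5%) = -7.6%.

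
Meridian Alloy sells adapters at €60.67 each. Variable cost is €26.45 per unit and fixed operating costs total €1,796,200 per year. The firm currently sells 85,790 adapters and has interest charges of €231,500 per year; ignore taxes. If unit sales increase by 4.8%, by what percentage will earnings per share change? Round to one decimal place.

At 85,790 units, contribution = 85,790 × €34.22 = €2,935,733.80.
Subtracting fixed costs: EBIT = €2,935,733.80 − €1,796,200 = €1,139,533.80.
After interest of €231,500.00, pre-tax earnings = €908,033.80.
Degree of combined leverage = contribution ÷ (EBIT − I) = €2,935,733.80 ÷ €908,033.80 = 3.2331.
EPS therefore changes by 3.2331 × (+4.8%) = +15.5%.

+15.5%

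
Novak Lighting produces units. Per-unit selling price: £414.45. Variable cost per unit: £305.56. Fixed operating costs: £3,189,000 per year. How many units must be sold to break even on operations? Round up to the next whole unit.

29,287 units

Each unit contributes £414.45 − £305.56 = £108.89.
Units to break even: £3,189,000 ÷ £108.89 = 29,286.44, rounded up to 29,287.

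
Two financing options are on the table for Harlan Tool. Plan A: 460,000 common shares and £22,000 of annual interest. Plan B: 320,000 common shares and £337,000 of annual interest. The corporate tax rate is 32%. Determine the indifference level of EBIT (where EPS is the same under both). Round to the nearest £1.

£1,057,000

At indifference, (EBIT − 22,000)(1 − t)/460,000 = (EBIT − 337,000)(1 − t)/320,000.
The (1 − t) factor cancels: (EBIT − 22,000) × 320,000 = (EBIT − 337,000) × 460,000.
EBIT × (460,000 − 320,000) = 337,000 × 460,000 − 22,000 × 320,000 = 147,980,000,000, so EBIT = 147,980,000,000 ÷ 140,000 = 1,057,000.00.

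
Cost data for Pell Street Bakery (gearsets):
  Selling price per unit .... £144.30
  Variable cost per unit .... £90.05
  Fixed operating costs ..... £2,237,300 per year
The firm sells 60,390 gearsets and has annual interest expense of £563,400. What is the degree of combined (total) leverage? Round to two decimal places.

6.89

At 60,390 units, contribution = 60,390 × £54.25 = £3,276,157.50.
Subtracting fixed costs: EBIT = £3,276,157.50 − £2,237,300 = £1,038,857.50. Interest = £563,400.00, so EBIT − I = £475,457.50.
DCL = contribution ÷ (EBIT − I) = £3,276,157.50 ÷ £475,457.50 = 6.8905.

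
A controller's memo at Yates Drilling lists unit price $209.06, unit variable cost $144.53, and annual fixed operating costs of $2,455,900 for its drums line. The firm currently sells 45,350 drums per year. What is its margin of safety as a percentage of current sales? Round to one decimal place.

Contribution margin per unit = $209.06 − $144.53 = $64.53. Break-even units = $2,455,900 ÷ $64.53 = 38,058.27; break-even revenue = 38,058.27 × $209.06 = $7,956,461.40.
Actual sales revenue = 45,350 × $209.06 = $9,480,871.00.
Margin of safety = ($9,480,871.00 − $7,956,461.40) ÷ $9,480,871.00 = 16.1%.

16.1%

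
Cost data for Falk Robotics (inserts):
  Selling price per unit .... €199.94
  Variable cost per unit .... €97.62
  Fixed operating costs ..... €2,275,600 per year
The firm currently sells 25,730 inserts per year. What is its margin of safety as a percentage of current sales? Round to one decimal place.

Unit CM = price − variable cost = €199.94 − €97.62 = €102.32. Break-even units = €2,275,600 ÷ €102.32 = 22,240.03; break-even revenue = 22,240.03 × €199.94 = €4,446,671.85.
Current sales = 25,730 × €199.94 = €5,144,456.20.
Margin of safety = (€5,144,456.20 − €4,446,671.85) ÷ €5,144,456.20 = 13.6%.

13.6%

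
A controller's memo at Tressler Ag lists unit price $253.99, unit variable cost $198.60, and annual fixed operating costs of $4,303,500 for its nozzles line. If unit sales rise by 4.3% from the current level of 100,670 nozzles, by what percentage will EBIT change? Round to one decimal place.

+18.8%

Total contribution margin = 100,670 × $55.39 = $5,576,111.30.
Subtracting fixed costs: EBIT = $5,576,111.30 − $4,303,500 = $1,272,611.30.
So DOL = total CM / EBIT = $5,576,111.30 / $1,272,611.30 = 4.3816.
So EBIT moves 4.3816 × (+4.3%) = +18.8%.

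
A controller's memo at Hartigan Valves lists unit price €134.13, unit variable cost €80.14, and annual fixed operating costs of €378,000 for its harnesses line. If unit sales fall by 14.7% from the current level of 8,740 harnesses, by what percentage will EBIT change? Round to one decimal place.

At 8,740 units, contribution = 8,740 × €53.99 = €471,872.60.
Operating income = contribution − fixed costs = €471,872.60 − €378,000 = €93,872.60.
So DOL = total CM / EBIT = €471,872.60 / €93,872.60 = 5.0267.
Operating income changes by 5.0267 × -14.7% = -73.9%.

-73.9%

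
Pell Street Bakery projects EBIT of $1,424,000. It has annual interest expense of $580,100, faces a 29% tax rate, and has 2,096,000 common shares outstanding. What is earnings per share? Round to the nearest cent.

Pre-tax income = $1,424,000 − $580,100.00 = $843,900.00.
After tax at 29%: net income = $843,900.00 × 0.71 = $599,169.00.
Per share: $599,169.00 / 2,096,000 shares = $0.29.

$0.29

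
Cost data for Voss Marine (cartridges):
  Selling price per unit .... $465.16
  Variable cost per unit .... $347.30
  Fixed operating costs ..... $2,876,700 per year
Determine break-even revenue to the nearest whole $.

Contribution margin per unit = $465.16 − $347.30 = $117.86, a CM ratio of $117.86 ÷ $465.16 = 0.2534.
Break-even revenue = fixed costs × price ÷ CM = $2,876,700 × $465.16 ÷ $117.86 = $11,353,519.

$11,353,519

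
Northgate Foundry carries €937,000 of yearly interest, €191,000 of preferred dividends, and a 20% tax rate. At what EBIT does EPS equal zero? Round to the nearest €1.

Preferred dividends are paid after tax, so their pre-tax equivalent is €191,000 ÷ (1 − 0.20) = €238,750.00.
EPS = 0 when EBIT covers interest plus the pre-tax preferred burden: €937,000 + €238,750.00 = €1,175,750.00.

€1,175,750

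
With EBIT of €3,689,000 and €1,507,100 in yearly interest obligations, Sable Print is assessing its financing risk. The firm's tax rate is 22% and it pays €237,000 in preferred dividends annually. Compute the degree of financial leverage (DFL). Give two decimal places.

Annual interest charges come to €1,507,100.00.
Preferred dividends grossed up pre-tax: €237,000 / (1 − 0.22) = €303,846.15.
DFL = EBIT ÷ [EBIT − I − D_p/(1−t)] = €3,689,000 ÷ [€3,689,000 − €1,507,100.00 − €303,846.15] = €3,689,000 ÷ €1,878,053.85 = 1.9643.

1.96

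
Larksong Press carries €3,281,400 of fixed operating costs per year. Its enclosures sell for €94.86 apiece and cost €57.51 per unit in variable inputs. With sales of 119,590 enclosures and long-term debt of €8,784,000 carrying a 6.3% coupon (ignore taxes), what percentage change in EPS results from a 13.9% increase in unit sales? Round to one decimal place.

Contribution at this volume is 119,590 × €37.35 = €4,466,686.50.
Subtracting fixed costs: EBIT = €4,466,686.50 − €3,281,400 = €1,185,286.50.
After interest of €553,392.00, pre-tax earnings = €631,894.50.
Degree of combined leverage = contribution ÷ (EBIT − I) = €4,466,686.50 ÷ €631,894.50 = 7.0687.
EPS therefore changes by 7.0687 × (+13.9%) = +98.3%.

+98.3%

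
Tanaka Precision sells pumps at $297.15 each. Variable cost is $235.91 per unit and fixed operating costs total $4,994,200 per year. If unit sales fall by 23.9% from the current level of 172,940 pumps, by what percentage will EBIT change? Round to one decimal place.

-45.2%

Total contribution margin = 172,940 × $61.24 = $10,590,845.60.
EBIT = $10,590,845.60 − $4,994,200 = $5,596,645.60.
Degree of operating leverage = $10,590,845.60 / $5,596,645.60 = 1.8924.
Operating income changes by 1.8924 × -23.9% = -45.2%.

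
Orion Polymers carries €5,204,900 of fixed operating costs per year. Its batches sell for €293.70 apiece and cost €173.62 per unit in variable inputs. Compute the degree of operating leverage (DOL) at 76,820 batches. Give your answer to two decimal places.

Total contribution margin = 76,820 × €120.08 = €9,224,545.60.
Subtracting fixed costs: EBIT = €9,224,545.60 − €5,204,900 = €4,019,645.60.
DOL = contribution ÷ EBIT = €9,224,545.60 ÷ €4,019,645.60 = 2.2949.

2.29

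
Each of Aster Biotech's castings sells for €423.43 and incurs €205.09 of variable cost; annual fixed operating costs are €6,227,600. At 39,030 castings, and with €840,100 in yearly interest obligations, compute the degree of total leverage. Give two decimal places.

Contribution at this volume is 39,030 × €218.34 = €8,521,810.20.
Operating income = contribution − fixed costs = €8,521,810.20 − €6,227,600 = €2,294,210.20. Interest = €840,100.00, so EBIT − I = €1,454,110.20.
Degree of total leverage = total CM / (EBIT − interest) = €8,521,810.20 / €1,454,110.20 = 5.8605.

5.86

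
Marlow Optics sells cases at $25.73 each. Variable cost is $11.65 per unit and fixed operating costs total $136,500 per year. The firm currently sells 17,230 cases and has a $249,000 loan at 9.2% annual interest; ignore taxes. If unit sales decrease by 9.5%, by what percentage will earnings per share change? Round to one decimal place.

At 17,230 units, contribution = 17,230 × $14.08 = $242,598.40.
EBIT = $242,598.40 − $136,500 = $106,098.40.
Interest = $22,908.00, so EBIT − I = $83,190.40.
Degree of combined leverage = contribution ÷ (EBIT − I) = $242,598.40 ÷ $83,190.40 = 2.9162.
%ΔEPS = DCL × %ΔSales = 2.9162 × -9.5% = -27.7%.

-27.7%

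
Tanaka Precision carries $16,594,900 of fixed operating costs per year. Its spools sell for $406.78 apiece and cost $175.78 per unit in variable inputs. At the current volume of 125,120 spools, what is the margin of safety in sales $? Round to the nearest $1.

Contribution margin per unit = $406.78 − $175.78 = $231.00. Break-even units = $16,594,900 ÷ $231.00 = 71,839.39; break-even revenue = 71,839.39 × $406.78 = $29,222,828.67.
Current sales = 125,120 × $406.78 = $50,896,313.60.
Margin of safety = $50,896,313.60 − $29,222,828.67 = $21,673,485.

$21,673,485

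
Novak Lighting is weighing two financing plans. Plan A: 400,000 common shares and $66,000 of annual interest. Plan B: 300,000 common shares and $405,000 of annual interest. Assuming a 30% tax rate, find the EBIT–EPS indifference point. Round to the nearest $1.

At indifference, (EBIT − 66,000)(1 − t)/400,000 = (EBIT − 405,000)(1 − t)/300,000.
The (1 − t) factor cancels: (EBIT − 66,000) × 300,000 = (EBIT − 405,000) × 400,000.
EBIT × (400,000 − 300,000) = 405,000 × 400,000 − 66,000 × 300,000 = 142,200,000,000, so EBIT = 142,200,000,000 ÷ 100,000 = 1,422,000.00.

$1,422,000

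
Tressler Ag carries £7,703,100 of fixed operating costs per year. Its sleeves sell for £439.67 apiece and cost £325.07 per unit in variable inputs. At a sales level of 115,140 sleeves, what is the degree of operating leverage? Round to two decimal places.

At 115,140 units, contribution = 115,140 × £114.60 = £13,195,044.00.
Subtracting fixed costs: EBIT = £13,195,044.00 − £7,703,100 = £5,491,944.00.
DOL = contribution ÷ EBIT = £13,195,044.00 ÷ £5,491,944.00 = 2.4026.

2.40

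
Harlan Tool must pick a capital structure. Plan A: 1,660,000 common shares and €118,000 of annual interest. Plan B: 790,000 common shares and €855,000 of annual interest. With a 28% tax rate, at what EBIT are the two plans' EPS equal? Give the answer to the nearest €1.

Set EPS_A = EPS_B: (EBIT − €118,000)(1 − 0.28) ÷ 1,660,000 = (EBIT − €855,000)(1 − 0.28) ÷ 790,000.
The (1 − t) factor cancels: (EBIT − 118,000) × 790,000 = (EBIT − 855,000) × 1,660,000.
EBIT × (1,660,000 − 790,000) = 855,000 × 1,660,000 − 118,000 × 790,000 = 1,326,080,000,000, so EBIT = 1,326,080,000,000 ÷ 870,000 = 1,524,229.89.

€1,524,230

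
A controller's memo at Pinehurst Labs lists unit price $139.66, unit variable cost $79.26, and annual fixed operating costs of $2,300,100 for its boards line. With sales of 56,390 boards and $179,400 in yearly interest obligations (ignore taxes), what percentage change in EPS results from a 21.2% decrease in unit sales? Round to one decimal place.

Total contribution margin = 56,390 × $60.40 = $3,405,956.00.
Operating income = contribution − fixed costs = $3,405,956.00 − $2,300,100 = $1,105,856.00.
After interest of $179,400.00, pre-tax earnings = $926,456.00.
DCL = total CM / (EBIT − I) = $3,405,956.00 / $926,456.00 = 3.6763.
EPS therefore changes by 3.6763 × (-21.2%) = -77.9%.

-77.9%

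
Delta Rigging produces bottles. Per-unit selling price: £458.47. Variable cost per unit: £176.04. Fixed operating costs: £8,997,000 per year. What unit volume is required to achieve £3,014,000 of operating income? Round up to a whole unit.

Each unit contributes £458.47 − £176.04 = £282.43.
Need Q such that Q × £282.43 − £8,997,000 = £3,014,000, i.e. Q = £12,011,000 / £282.43 = 42,527.35 → 42,528.

42,528 bottles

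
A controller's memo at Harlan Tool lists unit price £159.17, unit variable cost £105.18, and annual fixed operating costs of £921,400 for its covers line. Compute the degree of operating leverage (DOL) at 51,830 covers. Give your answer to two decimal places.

1.49

At 51,830 units, contribution = 51,830 × £53.99 = £2,798,301.70.
Operating income = contribution − fixed costs = £2,798,301.70 − £921,400 = £1,876,901.70.
Degree of operating leverage = £2,798,301.70 / £1,876,901.70 = 1.4909.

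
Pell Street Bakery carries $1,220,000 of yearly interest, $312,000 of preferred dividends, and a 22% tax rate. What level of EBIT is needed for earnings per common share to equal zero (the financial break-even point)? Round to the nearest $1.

Preferred dividends are paid after tax, so their pre-tax equivalent is $312,000 ÷ (1 − 0.22) = $400,000.00.
EPS = 0 when EBIT covers interest plus the pre-tax preferred burden: $1,220,000 + $400,000.00 = $1,620,000.00.

$1,620,000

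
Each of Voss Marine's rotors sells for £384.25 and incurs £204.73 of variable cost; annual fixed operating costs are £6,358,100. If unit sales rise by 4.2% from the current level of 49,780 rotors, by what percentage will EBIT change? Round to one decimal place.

+14.6%

At 49,780 units, contribution = 49,780 × £179.52 = £8,936,505.60.
EBIT = £8,936,505.60 − £6,358,100 = £2,578,405.60.
So DOL = total CM / EBIT = £8,936,505.60 / £2,578,405.60 = 3.4659.
Operating income changes by 3.4659 × +4.2% = +14.6%.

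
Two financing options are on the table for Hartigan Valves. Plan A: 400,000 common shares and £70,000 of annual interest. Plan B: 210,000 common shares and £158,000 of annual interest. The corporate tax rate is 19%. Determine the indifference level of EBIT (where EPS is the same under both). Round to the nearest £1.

£255,263

Set EPS_A = EPS_B: (EBIT − £70,000)(1 − 0.19) ÷ 400,000 = (EBIT − £158,000)(1 − 0.19) ÷ 210,000.
The (1 − t) factor cancels: (EBIT − 70,000) × 210,000 = (EBIT − 158,000) × 400,000.
EBIT × (400,000 − 210,000) = 158,000 × 400,000 − 70,000 × 210,000 = 48,500,000,000, so EBIT = 48,500,000,000 ÷ 190,000 = 255,263.16.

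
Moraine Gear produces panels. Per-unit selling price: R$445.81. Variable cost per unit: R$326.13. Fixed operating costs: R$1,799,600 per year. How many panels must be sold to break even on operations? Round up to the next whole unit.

Unit CM = price − variable cost = R$445.81 − R$326.13 = R$119.68.
Break-even volume = fixed costs ÷ CM per unit = R$1,799,600 ÷ R$119.68 = 15,036.76, so 15,037 panels.

15,037 panels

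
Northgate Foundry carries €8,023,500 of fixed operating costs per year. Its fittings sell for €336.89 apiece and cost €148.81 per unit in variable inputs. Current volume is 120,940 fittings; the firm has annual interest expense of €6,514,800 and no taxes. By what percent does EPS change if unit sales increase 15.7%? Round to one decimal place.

Total contribution margin = 120,940 × €188.08 = €22,746,395.20.
EBIT = €22,746,395.20 − €8,023,500 = €14,722,895.20.
After interest of €6,514,800.00, pre-tax earnings = €8,208,095.20.
Degree of combined leverage = contribution ÷ (EBIT − I) = €22,746,395.20 ÷ €8,208,095.20 = 2.7712.
EPS therefore changes by 2.7712 × (+15.7%) = +43.5%.

+43.5%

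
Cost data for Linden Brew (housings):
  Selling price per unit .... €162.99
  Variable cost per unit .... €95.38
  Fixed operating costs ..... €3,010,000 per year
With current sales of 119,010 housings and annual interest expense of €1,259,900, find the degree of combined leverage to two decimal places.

2.13

At 119,010 units, contribution = 119,010 × €67.61 = €8,046,266.10.
EBIT = €8,046,266.10 − €3,010,000 = €5,036,266.10. Interest = €1,259,900.00.
DOL = €8,046,266.10 ÷ €5,036,266.10 = 1.5977; DFL = €5,036,266.10 ÷ €3,776,366.10 = 1.3336.
Combined leverage = 1.5977 × 1.3336 = 2.1307.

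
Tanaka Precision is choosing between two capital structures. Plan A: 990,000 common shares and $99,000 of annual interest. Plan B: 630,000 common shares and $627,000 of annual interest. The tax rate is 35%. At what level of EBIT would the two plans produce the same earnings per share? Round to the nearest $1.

$1,551,000

At indifference, (EBIT − 99,000)(1 − t)/990,000 = (EBIT − 627,000)(1 − t)/630,000.
The (1 − t) factor cancels: (EBIT − 99,000) × 630,000 = (EBIT − 627,000) × 990,000.
EBIT × (990,000 − 630,000) = 627,000 × 990,000 − 99,000 × 630,000 = 558,360,000,000, so EBIT = 558,360,000,000 ÷ 360,000 = 1,551,000.00.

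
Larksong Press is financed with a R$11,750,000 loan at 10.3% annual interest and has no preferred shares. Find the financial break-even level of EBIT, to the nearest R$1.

Annual interest = 10.3% × R$11,750,000 = R$1,210,250.00.
Without preferred stock the financial break-even is simply EBIT = interest = R$1,210,250.00.

R$1,210,250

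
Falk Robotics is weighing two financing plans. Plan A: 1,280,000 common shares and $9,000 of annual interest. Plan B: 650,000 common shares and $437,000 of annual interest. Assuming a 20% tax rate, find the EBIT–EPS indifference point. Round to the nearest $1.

At indifference, (EBIT − 9,000)(1 − t)/1,280,000 = (EBIT − 437,000)(1 − t)/650,000.
Cancelling (1 − t) and cross-multiplying: 650,000·(EBIT − 9,000) = 1,280,000·(EBIT − 437,000).
EBIT × (1,280,000 − 650,000) = 437,000 × 1,280,000 − 9,000 × 650,000 = 553,510,000,000, so EBIT = 553,510,000,000 ÷ 630,000 = 878,587.30.

$878,587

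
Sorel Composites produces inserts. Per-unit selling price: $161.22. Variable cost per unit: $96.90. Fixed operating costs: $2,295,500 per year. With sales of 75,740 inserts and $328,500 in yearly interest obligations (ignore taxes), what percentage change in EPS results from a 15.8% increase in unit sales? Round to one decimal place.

At 75,740 units, contribution = 75,740 × $64.32 = $4,871,596.80.
EBIT = $4,871,596.80 − $2,295,500 = $2,576,096.80.
Interest = $328,500.00, so EBIT − I = $2,247,596.80.
DCL = total CM / (EBIT − I) = $4,871,596.80 / $2,247,596.80 = 2.1675.
%ΔEPS = DCL × %ΔSales = 2.1675 × +15.8% = +34.2%.

+34.2%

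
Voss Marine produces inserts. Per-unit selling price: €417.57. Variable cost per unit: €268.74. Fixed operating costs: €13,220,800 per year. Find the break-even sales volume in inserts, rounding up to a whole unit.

Each unit contributes €417.57 − €268.74 = €148.83.
Units to break even: €13,220,800 ÷ €148.83 = 88,831.55, rounded up to 88,832.

88,832 inserts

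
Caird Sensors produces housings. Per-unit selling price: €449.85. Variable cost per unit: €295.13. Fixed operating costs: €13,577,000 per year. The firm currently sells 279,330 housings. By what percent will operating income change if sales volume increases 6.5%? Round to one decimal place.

At 279,330 units, contribution = 279,330 × €154.72 = €43,217,937.60.
EBIT = €43,217,937.60 − €13,577,000 = €29,640,937.60.
So DOL = total CM / EBIT = €43,217,937.60 / €29,640,937.60 = 1.4580.
%ΔEBIT = DOL × %ΔSales = 1.4580 × +6.5% = +9.5%.

+9.5%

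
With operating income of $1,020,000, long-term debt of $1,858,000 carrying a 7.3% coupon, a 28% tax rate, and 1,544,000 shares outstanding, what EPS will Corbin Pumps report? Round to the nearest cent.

$0.41

Interest = $135,634.00, so EBT = $1,020,000 − $135,634.00 = $884,366.00.
Net income = $884,366.00 × (1 − 0.28) = $636,743.52.
EPS = $636,743.52 ÷ 1,544,000 = $0.41.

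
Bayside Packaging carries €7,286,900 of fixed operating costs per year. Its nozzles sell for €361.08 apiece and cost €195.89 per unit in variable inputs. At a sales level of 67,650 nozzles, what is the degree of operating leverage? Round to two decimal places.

2.87

Contribution at this volume is 67,650 × €165.19 = €11,175,103.50.
EBIT = €11,175,103.50 − €7,286,900 = €3,888,203.50.
DOL = contribution ÷ EBIT = €11,175,103.50 ÷ €3,888,203.50 = 2.8741.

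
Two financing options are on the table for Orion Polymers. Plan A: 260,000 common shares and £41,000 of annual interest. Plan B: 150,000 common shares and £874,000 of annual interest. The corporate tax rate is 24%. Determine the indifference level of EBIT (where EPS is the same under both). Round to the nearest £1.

£2,009,909

At indifference, (EBIT − 41,000)(1 − t)/260,000 = (EBIT − 874,000)(1 − t)/150,000.
Cancelling (1 − t) and cross-multiplying: 150,000·(EBIT − 41,000) = 260,000·(EBIT − 874,000).
Solving, EBIT = (874,000·260,000 − 41,000·150,000) / (260,000 − 150,000) = 221,090,000,000 / 110,000 = 2,009,909.09.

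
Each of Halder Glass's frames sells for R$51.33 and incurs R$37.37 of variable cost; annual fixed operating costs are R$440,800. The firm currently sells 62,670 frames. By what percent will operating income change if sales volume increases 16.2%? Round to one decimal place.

Contribution at this volume is 62,670 × R$13.96 = R$874,873.20.
Operating income = contribution − fixed costs = R$874,873.20 − R$440,800 = R$434,073.20.
Degree of operating leverage = R$874,873.20 / R$434,073.20 = 2.0155.
So EBIT moves 2.0155 × (+16.2%) = +32.7%.

+32.7%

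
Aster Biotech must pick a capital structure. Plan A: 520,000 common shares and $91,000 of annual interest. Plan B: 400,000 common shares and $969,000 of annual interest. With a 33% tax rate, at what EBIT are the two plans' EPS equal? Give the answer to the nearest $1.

Set EPS_A = EPS_B: (EBIT − $91,000)(1 − 0.33) ÷ 520,000 = (EBIT − $969,000)(1 − 0.33) ÷ 400,000.
Cancelling (1 − t) and cross-multiplying: 400,000·(EBIT − 91,000) = 520,000·(EBIT − 969,000).
Solving, EBIT = (969,000·520,000 − 91,000·400,000) / (520,000 − 400,000) = 467,480,000,000 / 120,000 = 3,895,666.67.

$3,895,667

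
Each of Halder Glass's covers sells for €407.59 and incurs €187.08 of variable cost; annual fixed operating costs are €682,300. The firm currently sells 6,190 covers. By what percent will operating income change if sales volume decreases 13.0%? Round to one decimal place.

-26.0%

At 6,190 units, contribution = 6,190 × €220.51 = €1,364,956.90.
Operating income = contribution − fixed costs = €1,364,956.90 − €682,300 = €682,656.90.
DOL = contribution ÷ EBIT = €1,364,956.90 ÷ €682,656.90 = 1.9995.
Operating income changes by 1.9995 × -13.0% = -26.0%.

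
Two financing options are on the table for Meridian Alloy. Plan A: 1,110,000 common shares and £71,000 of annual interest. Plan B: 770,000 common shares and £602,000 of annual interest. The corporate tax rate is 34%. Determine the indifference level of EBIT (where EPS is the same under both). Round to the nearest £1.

Set EPS_A = EPS_B: (EBIT − £71,000)(1 − 0.34) ÷ 1,110,000 = (EBIT − £602,000)(1 − 0.34) ÷ 770,000.
The (1 − t) factor cancels: (EBIT − 71,000) × 770,000 = (EBIT − 602,000) × 1,110,000.
Solving, EBIT = (602,000·1,110,000 − 71,000·770,000) / (1,110,000 − 770,000) = 613,550,000,000 / 340,000 = 1,804,558.82.

£1,804,559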